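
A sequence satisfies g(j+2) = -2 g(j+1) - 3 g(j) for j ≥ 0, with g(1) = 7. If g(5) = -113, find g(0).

Let g(0) = z.
g(2) = -14 - 3z
g(3) = 7 + 6z
g(4) = 28 - 3z
g(5) = -77 - 12z
So -77 - 12z = -113, giving z = 3.

3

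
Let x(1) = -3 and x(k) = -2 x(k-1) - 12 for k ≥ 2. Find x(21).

1048572

The fixed point is -12/(1 + 2) = -4, so x(k) + 4 = -2(x(k-1) + 4).
Hence x(k) = 1·(-2)^{k-1} - 4.
x(21) = 1·(-2)^{20} - 4 = 1·1048576 - 4 = 1048572.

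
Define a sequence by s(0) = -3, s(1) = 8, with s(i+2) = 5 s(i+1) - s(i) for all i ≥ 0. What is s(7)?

109112

s(2) = 5·8 - (-3) = 43
s(3) = 5·43 - 8 = 207
s(4) = 5·207 - 43 = 992
s(5) = 5·992 - 207 = 4753
s(6) = 5·4753 - 992 = 22773
s(7) = 5·22773 - 4753 = 109112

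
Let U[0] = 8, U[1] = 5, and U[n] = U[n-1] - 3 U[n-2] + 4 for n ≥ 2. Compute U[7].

U[2] = 5 - 3·8 + 4 = -15
U[3] = (-15) - 3·5 + 4 = -26
U[4] = (-26) - 3·(-15) + 4 = 23
U[5] = 23 - 3·(-26) + 4 = 105
U[6] = 105 - 3·23 + 4 = 40
U[7] = 40 - 3·105 + 4 = -271

-271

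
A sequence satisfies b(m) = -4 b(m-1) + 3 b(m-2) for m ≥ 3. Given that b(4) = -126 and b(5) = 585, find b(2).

-6

Rearranging, b(m-2) = (b(m) + 4 b(m-1)) / 3.
b(3) = (585 + 4·(-126)) / 3 = 81/3 = 27
b(2) = (-126 + 4·27) / 3 = -18/3 = -6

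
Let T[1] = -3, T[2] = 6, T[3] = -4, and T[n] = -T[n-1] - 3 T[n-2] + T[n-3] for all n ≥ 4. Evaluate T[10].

T[4] = -(-4) - 3·6 + (-3) = -17
T[5] = -(-17) - 3·(-4) + 6 = 35
T[6] = -35 - 3·(-17) + (-4) = 12
T[7] = -12 - 3·35 + (-17) = -134
T[8] = -(-134) - 3·12 + 35 = 133
T[9] = -133 - 3·(-134) + 12 = 281
T[10] = -281 - 3·133 + (-134) = -814

-814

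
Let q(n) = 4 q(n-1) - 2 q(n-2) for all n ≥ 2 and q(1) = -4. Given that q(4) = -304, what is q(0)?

Let q(0) = y.
q(2) = -16 - 2y
q(3) = -56 - 8y
q(4) = -192 - 28y
So -192 - 28y = -304, giving y = 4.

4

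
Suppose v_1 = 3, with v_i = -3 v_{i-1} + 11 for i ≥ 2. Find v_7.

185

v_2 = -3·3 + 11 = 2
v_3 = -3·2 + 11 = 5
v_4 = -3·5 + 11 = -4
v_5 = -3·(-4) + 11 = 23
v_6 = -3·23 + 11 = -58
v_7 = -3·(-58) + 11 = 185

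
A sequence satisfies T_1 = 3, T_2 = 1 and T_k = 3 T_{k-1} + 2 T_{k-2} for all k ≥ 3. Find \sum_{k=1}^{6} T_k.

520

T_3 = 3*1 + 2*3 = 9
T_4 = 3*9 + 2*1 = 29
T_5 = 3*29 + 2*9 = 105
T_6 = 3*105 + 2*29 = 373
Sum = 3 + 1 + 9 + 29 + 105 + 373 = 520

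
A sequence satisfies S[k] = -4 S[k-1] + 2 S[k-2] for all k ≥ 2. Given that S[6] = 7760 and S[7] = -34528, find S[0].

2

Rearranging, S[k-2] = (S[k] + 4 S[k-1]) / 2.
S[5] = (-34528 + 4(7760)) / 2 = -3488/2 = -1744
S[4] = (7760 + 4(-1744)) / 2 = 784/2 = 392
S[3] = (-1744 + 4(392)) / 2 = -176/2 = -88
S[2] = (392 + 4(-88)) / 2 = 40/2 = 20
S[1] = (-88 + 4(20)) / 2 = -8/2 = -4
S[0] = (20 + 4(-4)) / 2 = 4/2 = 2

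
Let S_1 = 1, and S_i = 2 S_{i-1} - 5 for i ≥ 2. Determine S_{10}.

-2043

S_2 = 2*1 - 5 = -3
S_3 = 2*(-3) - 5 = -11
S_4 = 2*(-11) - 5 = -27
S_5 = 2*(-27) - 5 = -59
S_6 = 2*(-59) - 5 = -123
S_7 = 2*(-123) - 5 = -251
S_8 = 2*(-251) - 5 = -507
S_9 = 2*(-507) - 5 = -1019
S_{10} = 2*(-1019) - 5 = -2043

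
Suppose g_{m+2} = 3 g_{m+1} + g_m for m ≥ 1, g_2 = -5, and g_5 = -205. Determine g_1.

-4

Let g_1 = w.
g_3 = -15 + w
g_4 = -50 + 3w
g_5 = -165 + 10w
So -165 + 10w = -205, giving w = -4.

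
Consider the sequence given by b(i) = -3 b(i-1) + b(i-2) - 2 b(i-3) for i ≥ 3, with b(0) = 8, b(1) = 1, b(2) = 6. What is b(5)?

-354

b(3) = -3(6) + 1 - 2(8) = -33
b(4) = -3(-33) + 6 - 2(1) = 103
b(5) = -3(103) + (-33) - 2(6) = -354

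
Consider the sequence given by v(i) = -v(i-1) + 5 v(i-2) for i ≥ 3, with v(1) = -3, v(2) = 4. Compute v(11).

v(3) = -4 + 5*(-3) = -19
v(4) = -(-19) + 5*4 = 39
v(5) = -39 + 5*(-19) = -134
v(6) = -(-134) + 5*39 = 329
v(7) = -329 + 5*(-134) = -999
v(8) = -(-999) + 5*329 = 2644
v(9) = -2644 + 5*(-999) = -7639
v(10) = -(-7639) + 5*2644 = 20859
v(11) = -20859 + 5*(-7639) = -59054

-59054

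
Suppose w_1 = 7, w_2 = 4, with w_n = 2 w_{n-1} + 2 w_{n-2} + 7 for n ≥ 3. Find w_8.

4315

w_3 = 2·4 + 2·7 + 7 = 29
w_4 = 2·29 + 2·4 + 7 = 73
w_5 = 2·73 + 2·29 + 7 = 211
w_6 = 2·211 + 2·73 + 7 = 575
w_7 = 2·575 + 2·211 + 7 = 1579
w_8 = 2·1579 + 2·575 + 7 = 4315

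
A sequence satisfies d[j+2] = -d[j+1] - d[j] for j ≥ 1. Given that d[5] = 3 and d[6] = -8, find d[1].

Rearranging, d[j-2] = -(d[j] + d[j-1]).
d[4] = -(-8 + 3) = 5
d[3] = -(3 + 5) = -8
d[2] = -(5 + (-8)) = 3
d[1] = -(-8 + 3) = 5

5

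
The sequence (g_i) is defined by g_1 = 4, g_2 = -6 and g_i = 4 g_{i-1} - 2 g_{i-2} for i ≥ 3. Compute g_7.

g_3 = 4(-6) - 2(4) = -32
g_4 = 4(-32) - 2(-6) = -116
g_5 = 4(-116) - 2(-32) = -400
g_6 = 4(-400) - 2(-116) = -1368
g_7 = 4(-1368) - 2(-400) = -4672

-4672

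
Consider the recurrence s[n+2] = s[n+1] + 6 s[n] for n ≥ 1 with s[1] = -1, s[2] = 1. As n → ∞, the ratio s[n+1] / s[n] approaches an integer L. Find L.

The characteristic equation is r^2 - r - 6 = 0, which factors as (r - 3)(r + 2) = 0.
So the roots are 3 and -2. Since |3| > |-2| and the coefficient of 3^n is non-zero, the ratio tends to 3.

3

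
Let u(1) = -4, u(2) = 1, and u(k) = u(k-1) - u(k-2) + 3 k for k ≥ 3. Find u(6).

u(3) = 1 - (-4) + 9 = 14
u(4) = 14 - 1 + 12 = 25
u(5) = 25 - 14 + 15 = 26
u(6) = 26 - 25 + 18 = 19

19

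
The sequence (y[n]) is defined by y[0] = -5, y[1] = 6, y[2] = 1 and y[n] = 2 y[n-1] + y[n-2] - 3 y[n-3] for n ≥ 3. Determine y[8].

328

y[3] = 2*1 + 6 - 3*(-5) = 23
y[4] = 2*23 + 1 - 3*6 = 29
y[5] = 2*29 + 23 - 3*1 = 78
y[6] = 2*78 + 29 - 3*23 = 116
y[7] = 2*116 + 78 - 3*29 = 223
y[8] = 2*223 + 116 - 3*78 = 328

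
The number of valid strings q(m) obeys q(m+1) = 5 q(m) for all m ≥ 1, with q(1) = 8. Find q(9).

q(2) = 5*8 = 40
q(3) = 5*40 = 200
q(4) = 5*200 = 1000
q(5) = 5*1000 = 5000
q(6) = 5*5000 = 25000
q(7) = 5*25000 = 125000
q(8) = 5*125000 = 625000
q(9) = 5*625000 = 3125000

3125000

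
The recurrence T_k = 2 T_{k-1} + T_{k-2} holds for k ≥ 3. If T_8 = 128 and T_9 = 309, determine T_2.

2

Rearranging, T_{k-2} = T_k - 2 T_{k-1}.
T_7 = 309 - 2·128 = 53
T_6 = 128 - 2·53 = 22
T_5 = 53 - 2·22 = 9
T_4 = 22 - 2·9 = 4
T_3 = 9 - 2·4 = 1
T_2 = 4 - 2·1 = 2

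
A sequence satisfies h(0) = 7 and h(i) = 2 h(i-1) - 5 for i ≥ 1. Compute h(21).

4194309

The fixed point is -5/(1 - 2) = 5, so h(i) - 5 = 2(h(i-1) - 5).
Hence h(i) = 2·2^i + 5.
h(21) = 2·2^{21} + 5 = 2·2097152 + 5 = 4194309.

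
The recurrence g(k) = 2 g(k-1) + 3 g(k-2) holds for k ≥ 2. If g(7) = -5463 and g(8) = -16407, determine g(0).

Rearranging, g(k-2) = (g(k) - 2 g(k-1)) / 3.
g(6) = (-16407 - 2*(-5463)) / 3 = -5481/3 = -1827
g(5) = (-5463 - 2*(-1827)) / 3 = -1809/3 = -603
g(4) = (-1827 - 2*(-603)) / 3 = -621/3 = -207
g(3) = (-603 - 2*(-207)) / 3 = -189/3 = -63
g(2) = (-207 - 2*(-63)) / 3 = -81/3 = -27
g(1) = (-63 - 2*(-27)) / 3 = -9/3 = -3
g(0) = (-27 - 2*(-3)) / 3 = -21/3 = -7

-7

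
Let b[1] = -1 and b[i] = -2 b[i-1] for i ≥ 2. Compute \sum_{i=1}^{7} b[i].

b[2] = -2*(-1) = 2
b[3] = -2*2 = -4
b[4] = -2*(-4) = 8
b[5] = -2*8 = -16
b[6] = -2*(-16) = 32
b[7] = -2*32 = -64
Sum = (-1) + 2 + (-4) + 8 + (-16) + 32 + (-64) = -43

-43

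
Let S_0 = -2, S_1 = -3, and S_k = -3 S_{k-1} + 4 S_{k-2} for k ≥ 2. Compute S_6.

S_2 = -3(-3) + 4(-2) = 1
S_3 = -3(1) + 4(-3) = -15
S_4 = -3(-15) + 4(1) = 49
S_5 = -3(49) + 4(-15) = -207
S_6 = -3(-207) + 4(49) = 817

817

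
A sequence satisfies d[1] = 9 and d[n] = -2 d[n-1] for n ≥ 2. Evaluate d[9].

2304

d[2] = -2(9) = -18
d[3] = -2(-18) = 36
d[4] = -2(36) = -72
d[5] = -2(-72) = 144
d[6] = -2(144) = -288
d[7] = -2(-288) = 576
d[8] = -2(576) = -1152
d[9] = -2(-1152) = 2304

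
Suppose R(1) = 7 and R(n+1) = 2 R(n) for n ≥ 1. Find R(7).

R(2) = 2*7 = 14
R(3) = 2*14 = 28
R(4) = 2*28 = 56
R(5) = 2*56 = 112
R(6) = 2*112 = 224
R(7) = 2*224 = 448

448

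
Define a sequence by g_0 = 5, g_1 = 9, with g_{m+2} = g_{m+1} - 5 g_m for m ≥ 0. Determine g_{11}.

g_2 = 9 - 5*5 = -16
g_3 = (-16) - 5*9 = -61
g_4 = (-61) - 5*(-16) = 19
g_5 = 19 - 5*(-61) = 324
g_6 = 324 - 5*19 = 229
g_7 = 229 - 5*324 = -1391
g_8 = (-1391) - 5*229 = -2536
g_9 = (-2536) - 5*(-1391) = 4419
g_{10} = 4419 - 5*(-2536) = 17099
g_{11} = 17099 - 5*4419 = -4996

-4996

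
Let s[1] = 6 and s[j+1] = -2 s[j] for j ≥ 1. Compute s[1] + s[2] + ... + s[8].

-510

s[2] = -2·6 = -12
s[3] = -2·(-12) = 24
s[4] = -2·24 = -48
s[5] = -2·(-48) = 96
s[6] = -2·96 = -192
s[7] = -2·(-192) = 384
s[8] = -2·384 = -768
Sum = 6 + (-12) + 24 + (-48) + 96 + (-192) + 384 + (-768) = -510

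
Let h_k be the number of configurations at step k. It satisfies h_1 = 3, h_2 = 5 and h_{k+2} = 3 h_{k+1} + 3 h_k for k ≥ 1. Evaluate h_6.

1260

h_3 = 3·5 + 3·3 = 24
h_4 = 3·24 + 3·5 = 87
h_5 = 3·87 + 3·24 = 333
h_6 = 3·333 + 3·87 = 1260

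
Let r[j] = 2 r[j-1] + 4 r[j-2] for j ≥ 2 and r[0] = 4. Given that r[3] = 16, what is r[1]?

-2

Let r[1] = w.
r[2] = 16 + 2w
r[3] = 32 + 8w
So 32 + 8w = 16, giving w = -2.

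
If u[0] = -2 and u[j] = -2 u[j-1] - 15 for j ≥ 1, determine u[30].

3221225467

The fixed point is -15/(1 + 2) = -5, so u[j] + 5 = -2(u[j-1] + 5).
Hence u[j] = 3·(-2)^j - 5.
u[30] = 3·(-2)^{30} - 5 = 3·1073741824 - 5 = 3221225467.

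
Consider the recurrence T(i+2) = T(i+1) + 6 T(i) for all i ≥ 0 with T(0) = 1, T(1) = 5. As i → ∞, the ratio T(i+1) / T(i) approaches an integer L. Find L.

3

The characteristic equation is r^2 - r - 6 = 0, which factors as (r - 3)(r + 2) = 0.
So the roots are 3 and -2. Since |3| > |-2| and the coefficient of 3^i is non-zero, the ratio tends to 3.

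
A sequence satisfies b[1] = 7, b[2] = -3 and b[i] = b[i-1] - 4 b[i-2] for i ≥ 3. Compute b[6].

b[3] = (-3) - 4·7 = -31
b[4] = (-31) - 4·(-3) = -19
b[5] = (-19) - 4·(-31) = 105
b[6] = 105 - 4·(-19) = 181

181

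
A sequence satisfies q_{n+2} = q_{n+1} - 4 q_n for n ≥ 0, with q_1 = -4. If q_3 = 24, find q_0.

-3

Let q_0 = y.
q_2 = -4 - 4y
q_3 = 12 - 4y
So 12 - 4y = 24, giving y = -3.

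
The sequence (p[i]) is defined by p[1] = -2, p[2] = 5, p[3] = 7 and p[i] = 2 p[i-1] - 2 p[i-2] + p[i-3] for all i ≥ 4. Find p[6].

p[4] = 2*7 - 2*5 + (-2) = 2
p[5] = 2*2 - 2*7 + 5 = -5
p[6] = 2*(-5) - 2*2 + 7 = -7

-7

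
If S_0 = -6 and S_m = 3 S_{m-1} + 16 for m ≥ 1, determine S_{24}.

The fixed point is 16/(1 - 3) = -8, so S_m + 8 = 3(S_{m-1} + 8).
Hence S_m = 2·3^m - 8.
S_{24} = 2·3^{24} - 8 = 2·282429536481 - 8 = 564859072954.

564859072954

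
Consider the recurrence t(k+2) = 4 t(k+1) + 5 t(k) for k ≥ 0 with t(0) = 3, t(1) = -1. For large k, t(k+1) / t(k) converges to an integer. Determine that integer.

5

The characteristic equation is r^2 - 4r - 5 = 0, which factors as (r - 5)(r + 1) = 0.
So the roots are 5 and -1. Since |5| > |-1| and the coefficient of 5^k is non-zero, the ratio tends to 5.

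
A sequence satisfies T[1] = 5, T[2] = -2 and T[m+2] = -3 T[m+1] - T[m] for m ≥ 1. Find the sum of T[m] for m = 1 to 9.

T[3] = -3*(-2) - 5 = 1
T[4] = -3*1 - (-2) = -1
T[5] = -3*(-1) - 1 = 2
T[6] = -3*2 - (-1) = -5
T[7] = -3*(-5) - 2 = 13
T[8] = -3*13 - (-5) = -34
T[9] = -3*(-34) - 13 = 89
Sum = 5 + (-2) + 1 + (-1) + 2 + (-5) + 13 + (-34) + 89 = 68

68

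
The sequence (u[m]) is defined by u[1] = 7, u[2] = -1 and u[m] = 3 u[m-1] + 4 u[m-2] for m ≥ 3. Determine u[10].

u[3] = 3(-1) + 4(7) = 25
u[4] = 3(25) + 4(-1) = 71
u[5] = 3(71) + 4(25) = 313
u[6] = 3(313) + 4(71) = 1223
u[7] = 3(1223) + 4(313) = 4921
u[8] = 3(4921) + 4(1223) = 19655
u[9] = 3(19655) + 4(4921) = 78649
u[10] = 3(78649) + 4(19655) = 314567

314567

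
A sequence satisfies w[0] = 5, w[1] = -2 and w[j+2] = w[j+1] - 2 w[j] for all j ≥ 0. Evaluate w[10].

w[2] = (-2) - 2·5 = -12
w[3] = (-12) - 2·(-2) = -8
w[4] = (-8) - 2·(-12) = 16
w[5] = 16 - 2·(-8) = 32
w[6] = 32 - 2·16 = 0
w[7] = 0 - 2·32 = -64
w[8] = (-64) - 2·0 = -64
w[9] = (-64) - 2·(-64) = 64
w[10] = 64 - 2·(-64) = 192

192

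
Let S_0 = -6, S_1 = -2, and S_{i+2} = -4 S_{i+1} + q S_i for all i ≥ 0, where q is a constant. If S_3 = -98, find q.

-3

S_2 = 8 - 6q
S_3 = -32 + 22q
So -32 + 22q = -98, giving q = -3.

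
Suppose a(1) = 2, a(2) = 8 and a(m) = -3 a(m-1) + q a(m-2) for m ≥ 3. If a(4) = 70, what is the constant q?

-1

a(3) = -24 + 2q
a(4) = 72 + 2q
So 72 + 2q = 70, giving q = -1.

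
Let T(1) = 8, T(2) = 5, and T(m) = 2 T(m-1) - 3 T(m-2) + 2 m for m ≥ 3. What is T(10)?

T(3) = 2(5) - 3(8) + 6 = -8
T(4) = 2(-8) - 3(5) + 8 = -23
T(5) = 2(-23) - 3(-8) + 10 = -12
T(6) = 2(-12) - 3(-23) + 12 = 57
T(7) = 2(57) - 3(-12) + 14 = 164
T(8) = 2(164) - 3(57) + 16 = 173
T(9) = 2(173) - 3(164) + 18 = -128
T(10) = 2(-128) - 3(173) + 20 = -755

-755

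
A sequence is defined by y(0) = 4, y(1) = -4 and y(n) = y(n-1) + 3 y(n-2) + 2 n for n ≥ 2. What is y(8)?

1224

y(2) = (-4) + 3·4 + 4 = 12
y(3) = 12 + 3·(-4) + 6 = 6
y(4) = 6 + 3·12 + 8 = 50
y(5) = 50 + 3·6 + 10 = 78
y(6) = 78 + 3·50 + 12 = 240
y(7) = 240 + 3·78 + 14 = 488
y(8) = 488 + 3·240 + 16 = 1224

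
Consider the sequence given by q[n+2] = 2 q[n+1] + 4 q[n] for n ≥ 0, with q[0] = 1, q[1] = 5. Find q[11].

568320

q[2] = 2(5) + 4(1) = 14
q[3] = 2(14) + 4(5) = 48
q[4] = 2(48) + 4(14) = 152
q[5] = 2(152) + 4(48) = 496
q[6] = 2(496) + 4(152) = 1600
q[7] = 2(1600) + 4(496) = 5184
q[8] = 2(5184) + 4(1600) = 16768
q[9] = 2(16768) + 4(5184) = 54272
q[10] = 2(54272) + 4(16768) = 175616
q[11] = 2(175616) + 4(54272) = 568320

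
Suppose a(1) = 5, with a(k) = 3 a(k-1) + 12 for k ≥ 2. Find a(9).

a(2) = 3(5) + 12 = 27
a(3) = 3(27) + 12 = 93
a(4) = 3(93) + 12 = 291
a(5) = 3(291) + 12 = 885
a(6) = 3(885) + 12 = 2667
a(7) = 3(2667) + 12 = 8013
a(8) = 3(8013) + 12 = 24051
a(9) = 3(24051) + 12 = 72165

72165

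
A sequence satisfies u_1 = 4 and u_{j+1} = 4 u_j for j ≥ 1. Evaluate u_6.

4096

u_2 = 4(4) = 16
u_3 = 4(16) = 64
u_4 = 4(64) = 256
u_5 = 4(256) = 1024
u_6 = 4(1024) = 4096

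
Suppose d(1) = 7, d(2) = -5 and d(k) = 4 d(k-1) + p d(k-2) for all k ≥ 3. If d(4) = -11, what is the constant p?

d(3) = -20 + 7p
d(4) = -80 + 23p
So -80 + 23p = -11, giving p = 3.

3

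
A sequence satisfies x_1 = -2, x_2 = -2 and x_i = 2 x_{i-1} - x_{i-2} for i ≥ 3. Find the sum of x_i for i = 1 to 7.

x_3 = 2(-2) - (-2) = -2
x_4 = 2(-2) - (-2) = -2
x_5 = 2(-2) - (-2) = -2
x_6 = 2(-2) - (-2) = -2
x_7 = 2(-2) - (-2) = -2
Sum = (-2) + (-2) + (-2) + (-2) + (-2) + (-2) + (-2) = -14

-14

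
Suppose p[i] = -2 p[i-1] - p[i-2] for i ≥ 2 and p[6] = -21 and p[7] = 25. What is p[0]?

Rearranging, p[i-2] = -(p[i] + 2 p[i-1]).
p[5] = -(25 + 2·(-21)) = 17
p[4] = -(-21 + 2·17) = -13
p[3] = -(17 + 2·(-13)) = 9
p[2] = -(-13 + 2·9) = -5
p[1] = -(9 + 2·(-5)) = 1
p[0] = -(-5 + 2·1) = 3

3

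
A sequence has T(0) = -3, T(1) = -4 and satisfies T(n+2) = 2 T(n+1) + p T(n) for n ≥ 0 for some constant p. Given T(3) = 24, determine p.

-4

T(2) = -8 - 3p
T(3) = -16 - 10p
So -16 - 10p = 24, giving p = -4.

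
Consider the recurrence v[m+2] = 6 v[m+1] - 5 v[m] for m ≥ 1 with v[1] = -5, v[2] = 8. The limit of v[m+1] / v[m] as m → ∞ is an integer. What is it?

The characteristic equation is r^2 - 6r + 5 = 0, which factors as (r - 5)(r - 1) = 0.
So the roots are 5 and 1. Since |5| > |1| and the coefficient of 5^m is non-zero, the ratio tends to 5.

5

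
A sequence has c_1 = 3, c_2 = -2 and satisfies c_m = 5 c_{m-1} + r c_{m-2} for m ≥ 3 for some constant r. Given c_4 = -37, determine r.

1

c_3 = -10 + 3r
c_4 = -50 + 13r
So -50 + 13r = -37, giving r = 1.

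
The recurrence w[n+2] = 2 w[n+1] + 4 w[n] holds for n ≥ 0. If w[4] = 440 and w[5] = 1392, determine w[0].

Rearranging, w[n-2] = (w[n] - 2 w[n-1]) / 4.
w[3] = (1392 - 2·440) / 4 = 512/4 = 128
w[2] = (440 - 2·128) / 4 = 184/4 = 46
w[1] = (128 - 2·46) / 4 = 36/4 = 9
w[0] = (46 - 2·9) / 4 = 28/4 = 7

7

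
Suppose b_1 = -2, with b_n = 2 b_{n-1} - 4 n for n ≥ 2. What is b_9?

-3540

b_2 = 2*(-2) - 8 = -12
b_3 = 2*(-12) - 12 = -36
b_4 = 2*(-36) - 16 = -88
b_5 = 2*(-88) - 20 = -196
b_6 = 2*(-196) - 24 = -416
b_7 = 2*(-416) - 28 = -860
b_8 = 2*(-860) - 32 = -1752
b_9 = 2*(-1752) - 36 = -3540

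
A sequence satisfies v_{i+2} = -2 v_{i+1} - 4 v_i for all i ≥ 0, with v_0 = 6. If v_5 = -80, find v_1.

Let v_1 = x.
v_2 = -24 - 2x
v_3 = 48
v_4 = 8x
v_5 = -192 - 16x
So -192 - 16x = -80, giving x = -7.

-7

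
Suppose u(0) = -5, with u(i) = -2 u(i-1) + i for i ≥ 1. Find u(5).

169

u(1) = -2*(-5) + 1 = 11
u(2) = -2*11 + 2 = -20
u(3) = -2*(-20) + 3 = 43
u(4) = -2*43 + 4 = -82
u(5) = -2*(-82) + 5 = 169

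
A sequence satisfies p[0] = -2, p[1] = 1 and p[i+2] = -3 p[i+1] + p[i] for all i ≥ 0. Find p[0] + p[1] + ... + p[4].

p[2] = -3*1 + (-2) = -5
p[3] = -3*(-5) + 1 = 16
p[4] = -3*16 + (-5) = -53
Sum = (-2) + 1 + (-5) + 16 + (-53) = -43

-43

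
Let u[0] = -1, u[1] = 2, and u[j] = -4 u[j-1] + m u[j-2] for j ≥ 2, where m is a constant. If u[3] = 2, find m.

u[2] = -8 - m
u[3] = 32 + 6m
So 32 + 6m = 2, giving m = -5.

-5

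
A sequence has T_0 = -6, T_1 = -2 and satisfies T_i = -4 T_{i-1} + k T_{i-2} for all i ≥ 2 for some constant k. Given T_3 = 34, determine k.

3

T_2 = 8 - 6k
T_3 = -32 + 22k
So -32 + 22k = 34, giving k = 3.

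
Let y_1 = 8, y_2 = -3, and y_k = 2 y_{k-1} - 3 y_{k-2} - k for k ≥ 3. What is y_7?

y_3 = 2(-3) - 3(8) - 3 = -33
y_4 = 2(-33) - 3(-3) - 4 = -61
y_5 = 2(-61) - 3(-33) - 5 = -28
y_6 = 2(-28) - 3(-61) - 6 = 121
y_7 = 2(121) - 3(-28) - 7 = 319

319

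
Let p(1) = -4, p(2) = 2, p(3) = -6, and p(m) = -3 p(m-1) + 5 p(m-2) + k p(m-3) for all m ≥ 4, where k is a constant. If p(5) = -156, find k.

p(4) = 28 - 4k
p(5) = -114 + 14k
So -114 + 14k = -156, giving k = -3.

-3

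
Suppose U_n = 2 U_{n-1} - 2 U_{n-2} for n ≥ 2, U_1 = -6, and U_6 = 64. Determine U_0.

2

Let U_0 = v.
U_2 = -12 - 2v
U_3 = -12 - 4v
U_4 = -4v
U_5 = 24
U_6 = 48 + 8v
So 48 + 8v = 64, giving v = 2.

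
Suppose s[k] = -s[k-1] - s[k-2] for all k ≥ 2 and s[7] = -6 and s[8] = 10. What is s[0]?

-4

Rearranging, s[k-2] = -(s[k] + s[k-1]).
s[6] = -(10 + (-6)) = -4
s[5] = -(-6 + (-4)) = 10
s[4] = -(-4 + 10) = -6
s[3] = -(10 + (-6)) = -4
s[2] = -(-6 + (-4)) = 10
s[1] = -(-4 + 10) = -6
s[0] = -(10 + (-6)) = -4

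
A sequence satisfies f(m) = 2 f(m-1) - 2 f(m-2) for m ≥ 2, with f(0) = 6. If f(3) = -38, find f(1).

-7

Let f(1) = y.
f(2) = -12 + 2y
f(3) = -24 + 2y
So -24 + 2y = -38, giving y = -7.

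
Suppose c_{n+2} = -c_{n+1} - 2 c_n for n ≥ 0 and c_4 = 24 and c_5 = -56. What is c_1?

Rearranging, c_{n-2} = (c_n + c_{n-1}) / -2.
c_3 = (-56 + 24) / -2 = -32/-2 = 16
c_2 = (24 + 16) / -2 = 40/-2 = -20
c_1 = (16 + (-20)) / -2 = -4/-2 = 2

2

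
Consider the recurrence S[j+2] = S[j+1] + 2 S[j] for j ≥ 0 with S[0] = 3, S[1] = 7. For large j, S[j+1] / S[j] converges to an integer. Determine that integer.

2

The characteristic equation is r^2 - r - 2 = 0, which factors as (r - 2)(r + 1) = 0.
So the roots are 2 and -1. Since |2| > |-1| and the coefficient of 2^j is non-zero, the ratio tends to 2.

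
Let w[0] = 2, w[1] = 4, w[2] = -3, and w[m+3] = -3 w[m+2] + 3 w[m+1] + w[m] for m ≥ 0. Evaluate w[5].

288

w[3] = -3·(-3) + 3·4 + 2 = 23
w[4] = -3·23 + 3·(-3) + 4 = -74
w[5] = -3·(-74) + 3·23 + (-3) = 288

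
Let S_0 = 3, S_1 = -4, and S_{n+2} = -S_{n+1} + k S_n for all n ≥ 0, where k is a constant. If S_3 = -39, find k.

5

S_2 = 4 + 3k
S_3 = -4 - 7k
So -4 - 7k = -39, giving k = 5.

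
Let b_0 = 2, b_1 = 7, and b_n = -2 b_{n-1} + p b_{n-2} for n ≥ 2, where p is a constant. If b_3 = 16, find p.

-4

b_2 = -14 + 2p
b_3 = 28 + 3p
So 28 + 3p = 16, giving p = -4.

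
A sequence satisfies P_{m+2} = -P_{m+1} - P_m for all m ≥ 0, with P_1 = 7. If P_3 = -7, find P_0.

Let P_0 = w.
P_2 = -7 - w
P_3 = w
So w = -7, giving w = -7.

-7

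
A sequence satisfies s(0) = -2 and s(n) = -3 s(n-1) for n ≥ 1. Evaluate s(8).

s(1) = -3*(-2) = 6
s(2) = -3*6 = -18
s(3) = -3*(-18) = 54
s(4) = -3*54 = -162
s(5) = -3*(-162) = 486
s(6) = -3*486 = -1458
s(7) = -3*(-1458) = 4374
s(8) = -3*4374 = -13122

-13122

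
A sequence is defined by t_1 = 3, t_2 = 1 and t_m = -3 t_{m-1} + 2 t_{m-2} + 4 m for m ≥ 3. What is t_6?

t_3 = -3*1 + 2*3 + 12 = 15
t_4 = -3*15 + 2*1 + 16 = -27
t_5 = -3*(-27) + 2*15 + 20 = 131
t_6 = -3*131 + 2*(-27) + 24 = -423

-423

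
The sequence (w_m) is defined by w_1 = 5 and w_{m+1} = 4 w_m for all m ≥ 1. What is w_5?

1280

w_2 = 4(5) = 20
w_3 = 4(20) = 80
w_4 = 4(80) = 320
w_5 = 4(320) = 1280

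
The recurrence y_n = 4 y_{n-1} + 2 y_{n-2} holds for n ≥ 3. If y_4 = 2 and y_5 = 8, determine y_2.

Rearranging, y_{n-2} = (y_n - 4 y_{n-1}) / 2.
y_3 = (8 - 4·2) / 2 = 0/2 = 0
y_2 = (2 - 4·0) / 2 = 2/2 = 1

1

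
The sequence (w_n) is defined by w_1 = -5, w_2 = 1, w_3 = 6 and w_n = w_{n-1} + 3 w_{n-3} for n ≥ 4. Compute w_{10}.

w_4 = 6 + 3(-5) = -9
w_5 = (-9) + 3(1) = -6
w_6 = (-6) + 3(6) = 12
w_7 = 12 + 3(-9) = -15
w_8 = (-15) + 3(-6) = -33
w_9 = (-33) + 3(12) = 3
w_{10} = 3 + 3(-15) = -42

-42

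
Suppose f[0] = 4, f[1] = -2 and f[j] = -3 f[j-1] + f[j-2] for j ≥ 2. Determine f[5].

f[2] = -3·(-2) + 4 = 10
f[3] = -3·10 + (-2) = -32
f[4] = -3·(-32) + 10 = 106
f[5] = -3·106 + (-32) = -350

-350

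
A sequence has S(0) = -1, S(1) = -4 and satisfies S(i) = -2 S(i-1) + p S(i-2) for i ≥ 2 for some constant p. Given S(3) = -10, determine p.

-3

S(2) = 8 - p
S(3) = -16 - 2p
So -16 - 2p = -10, giving p = -3.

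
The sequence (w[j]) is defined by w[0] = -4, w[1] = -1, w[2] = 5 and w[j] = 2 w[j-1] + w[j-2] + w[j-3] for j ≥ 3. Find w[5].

38

w[3] = 2·5 + (-1) + (-4) = 5
w[4] = 2·5 + 5 + (-1) = 14
w[5] = 2·14 + 5 + 5 = 38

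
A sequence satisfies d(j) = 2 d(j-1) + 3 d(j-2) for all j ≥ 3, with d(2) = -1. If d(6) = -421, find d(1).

-6

Let d(1) = v.
d(3) = -2 + 3v
d(4) = -7 + 6v
d(5) = -20 + 21v
d(6) = -61 + 60v
So -61 + 60v = -421, giving v = -6.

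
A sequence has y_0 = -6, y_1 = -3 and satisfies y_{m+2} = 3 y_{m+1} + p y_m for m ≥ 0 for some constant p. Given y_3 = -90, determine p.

y_2 = -9 - 6p
y_3 = -27 - 21p
So -27 - 21p = -90, giving p = 3.

3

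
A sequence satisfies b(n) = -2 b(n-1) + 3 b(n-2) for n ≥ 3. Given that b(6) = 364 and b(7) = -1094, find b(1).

-2

Rearranging, b(n-2) = (b(n) + 2 b(n-1)) / 3.
b(5) = (-1094 + 2·364) / 3 = -366/3 = -122
b(4) = (364 + 2·(-122)) / 3 = 120/3 = 40
b(3) = (-122 + 2·40) / 3 = -42/3 = -14
b(2) = (40 + 2·(-14)) / 3 = 12/3 = 4
b(1) = (-14 + 2·4) / 3 = -6/3 = -2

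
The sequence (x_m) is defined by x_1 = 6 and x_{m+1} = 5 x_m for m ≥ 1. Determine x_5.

x_2 = 5(6) = 30
x_3 = 5(30) = 150
x_4 = 5(150) = 750
x_5 = 5(750) = 3750

3750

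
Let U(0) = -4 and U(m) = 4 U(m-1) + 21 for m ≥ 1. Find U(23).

211106232532985

The fixed point is 21/(1 - 4) = -7, so U(m) + 7 = 4(U(m-1) + 7).
Hence U(m) = 3·4^m - 7.
U(23) = 3·4^{23} - 7 = 3·70368744177664 - 7 = 211106232532985.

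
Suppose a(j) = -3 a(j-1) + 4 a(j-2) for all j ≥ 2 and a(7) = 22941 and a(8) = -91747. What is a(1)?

9

Rearranging, a(j-2) = (a(j) + 3 a(j-1)) / 4.
a(6) = (-91747 + 3(22941)) / 4 = -22924/4 = -5731
a(5) = (22941 + 3(-5731)) / 4 = 5748/4 = 1437
a(4) = (-5731 + 3(1437)) / 4 = -1420/4 = -355
a(3) = (1437 + 3(-355)) / 4 = 372/4 = 93
a(2) = (-355 + 3(93)) / 4 = -76/4 = -19
a(1) = (93 + 3(-19)) / 4 = 36/4 = 9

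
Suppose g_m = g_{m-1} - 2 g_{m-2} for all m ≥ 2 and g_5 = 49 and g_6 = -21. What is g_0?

Rearranging, g_{m-2} = (g_m - g_{m-1}) / -2.
g_4 = (-21 - 49) / -2 = -70/-2 = 35
g_3 = (49 - 35) / -2 = 14/-2 = -7
g_2 = (35 - (-7)) / -2 = 42/-2 = -21
g_1 = (-7 - (-21)) / -2 = 14/-2 = -7
g_0 = (-21 - (-7)) / -2 = -14/-2 = 7

7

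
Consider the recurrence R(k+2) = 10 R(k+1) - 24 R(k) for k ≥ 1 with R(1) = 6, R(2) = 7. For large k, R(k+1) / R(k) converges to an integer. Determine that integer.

The characteristic equation is r^2 - 10r + 24 = 0, which factors as (r - 6)(r - 4) = 0.
So the roots are 6 and 4. Since |6| > |4| and the coefficient of 6^k is non-zero, the ratio tends to 6.

6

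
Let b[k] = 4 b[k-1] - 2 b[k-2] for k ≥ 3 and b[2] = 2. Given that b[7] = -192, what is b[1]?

4

Let b[1] = z.
b[3] = 8 - 2z
b[4] = 28 - 8z
b[5] = 96 - 28z
b[6] = 328 - 96z
b[7] = 1120 - 328z
So 1120 - 328z = -192, giving z = 4.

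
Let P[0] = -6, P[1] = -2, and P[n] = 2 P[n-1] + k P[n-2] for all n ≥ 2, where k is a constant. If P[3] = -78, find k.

5

P[2] = -4 - 6k
P[3] = -8 - 14k
So -8 - 14k = -78, giving k = 5.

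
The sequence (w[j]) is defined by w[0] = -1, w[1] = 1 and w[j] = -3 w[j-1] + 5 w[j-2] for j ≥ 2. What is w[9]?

162961

w[2] = -3·1 + 5·(-1) = -8
w[3] = -3·(-8) + 5·1 = 29
w[4] = -3·29 + 5·(-8) = -127
w[5] = -3·(-127) + 5·29 = 526
w[6] = -3·526 + 5·(-127) = -2213
w[7] = -3·(-2213) + 5·526 = 9269
w[8] = -3·9269 + 5·(-2213) = -38872
w[9] = -3·(-38872) + 5·9269 = 162961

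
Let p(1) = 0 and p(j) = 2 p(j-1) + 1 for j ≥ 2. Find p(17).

65535

The fixed point is 1/(1 - 2) = -1, so p(j) + 1 = 2(p(j-1) + 1).
Hence p(j) = 1·2^{j-1} - 1.
p(17) = 1·2^{16} - 1 = 1·65536 - 1 = 65535.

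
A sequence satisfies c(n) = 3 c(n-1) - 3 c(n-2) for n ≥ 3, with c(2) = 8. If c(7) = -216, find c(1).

Let c(1) = w.
c(3) = 24 - 3w
c(4) = 48 - 9w
c(5) = 72 - 18w
c(6) = 72 - 27w
c(7) = -27w
So -27w = -216, giving w = 8.

8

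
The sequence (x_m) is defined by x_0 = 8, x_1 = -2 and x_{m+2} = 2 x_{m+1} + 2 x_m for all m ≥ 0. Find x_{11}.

x_2 = 2*(-2) + 2*8 = 12
x_3 = 2*12 + 2*(-2) = 20
x_4 = 2*20 + 2*12 = 64
x_5 = 2*64 + 2*20 = 168
x_6 = 2*168 + 2*64 = 464
x_7 = 2*464 + 2*168 = 1264
x_8 = 2*1264 + 2*464 = 3456
x_9 = 2*3456 + 2*1264 = 9440
x_{10} = 2*9440 + 2*3456 = 25792
x_{11} = 2*25792 + 2*9440 = 70464

70464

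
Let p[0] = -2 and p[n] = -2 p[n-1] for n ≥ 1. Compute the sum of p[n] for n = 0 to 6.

p[1] = -2(-2) = 4
p[2] = -2(4) = -8
p[3] = -2(-8) = 16
p[4] = -2(16) = -32
p[5] = -2(-32) = 64
p[6] = -2(64) = -128
Sum = (-2) + 4 + (-8) + 16 + (-32) + 64 + (-128) = -86

-86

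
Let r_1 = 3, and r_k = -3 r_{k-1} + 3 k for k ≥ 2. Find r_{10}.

r_2 = -3·3 + 6 = -3
r_3 = -3·(-3) + 9 = 18
r_4 = -3·18 + 12 = -42
r_5 = -3·(-42) + 15 = 141
r_6 = -3·141 + 18 = -405
r_7 = -3·(-405) + 21 = 1236
r_8 = -3·1236 + 24 = -3684
r_9 = -3·(-3684) + 27 = 11079
r_{10} = -3·11079 + 30 = -33207

-33207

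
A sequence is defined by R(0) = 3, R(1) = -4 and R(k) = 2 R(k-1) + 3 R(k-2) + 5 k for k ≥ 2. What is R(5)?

306

R(2) = 2*(-4) + 3*3 + 10 = 11
R(3) = 2*11 + 3*(-4) + 15 = 25
R(4) = 2*25 + 3*11 + 20 = 103
R(5) = 2*103 + 3*25 + 25 = 306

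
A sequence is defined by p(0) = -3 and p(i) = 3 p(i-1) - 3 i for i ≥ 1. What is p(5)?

p(1) = 3*(-3) - 3 = -12
p(2) = 3*(-12) - 6 = -42
p(3) = 3*(-42) - 9 = -135
p(4) = 3*(-135) - 12 = -417
p(5) = 3*(-417) - 15 = -1266

-1266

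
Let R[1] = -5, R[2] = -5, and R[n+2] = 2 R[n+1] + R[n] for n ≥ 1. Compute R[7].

R[3] = 2·(-5) + (-5) = -15
R[4] = 2·(-15) + (-5) = -35
R[5] = 2·(-35) + (-15) = -85
R[6] = 2·(-85) + (-35) = -205
R[7] = 2·(-205) + (-85) = -495

-495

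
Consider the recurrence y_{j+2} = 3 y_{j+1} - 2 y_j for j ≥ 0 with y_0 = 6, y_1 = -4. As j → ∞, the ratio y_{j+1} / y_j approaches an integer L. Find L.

The characteristic equation is r^2 - 3r + 2 = 0, which factors as (r - 2)(r - 1) = 0.
So the roots are 2 and 1. Since |2| > |1| and the coefficient of 2^j is non-zero, the ratio tends to 2.

2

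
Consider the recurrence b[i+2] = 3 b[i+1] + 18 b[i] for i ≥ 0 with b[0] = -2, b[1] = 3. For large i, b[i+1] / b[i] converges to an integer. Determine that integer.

The characteristic equation is r^2 - 3r - 18 = 0, which factors as (r - 6)(r + 3) = 0.
So the roots are 6 and -3. Since |6| > |-3| and the coefficient of 6^i is non-zero, the ratio tends to 6.

6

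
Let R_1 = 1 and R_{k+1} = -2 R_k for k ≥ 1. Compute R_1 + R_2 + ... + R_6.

-21

R_2 = -2(1) = -2
R_3 = -2(-2) = 4
R_4 = -2(4) = -8
R_5 = -2(-8) = 16
R_6 = -2(16) = -32
Sum = 1 + (-2) + 4 + (-8) + 16 + (-32) = -21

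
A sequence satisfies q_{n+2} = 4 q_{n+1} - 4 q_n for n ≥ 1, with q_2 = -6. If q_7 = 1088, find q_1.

Let q_1 = x.
q_3 = -24 - 4x
q_4 = -72 - 16x
q_5 = -192 - 48x
q_6 = -480 - 128x
q_7 = -1152 - 320x
So -1152 - 320x = 1088, giving x = -7.

-7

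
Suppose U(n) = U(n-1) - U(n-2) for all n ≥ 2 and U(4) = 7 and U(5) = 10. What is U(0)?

3

Rearranging, U(n-2) = -(U(n) - U(n-1)).
U(3) = -(10 - 7) = -3
U(2) = -(7 - (-3)) = -10
U(1) = -(-3 - (-10)) = -7
U(0) = -(-10 - (-7)) = 3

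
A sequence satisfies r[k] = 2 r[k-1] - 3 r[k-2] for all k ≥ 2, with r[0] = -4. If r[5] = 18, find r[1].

-6

Let r[1] = z.
r[2] = 12 + 2z
r[3] = 24 + z
r[4] = 12 - 4z
r[5] = -48 - 11z
So -48 - 11z = 18, giving z = -6.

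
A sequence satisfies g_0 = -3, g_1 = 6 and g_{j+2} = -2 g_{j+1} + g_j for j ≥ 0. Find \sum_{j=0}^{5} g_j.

147

g_2 = -2·6 + (-3) = -15
g_3 = -2·(-15) + 6 = 36
g_4 = -2·36 + (-15) = -87
g_5 = -2·(-87) + 36 = 210
Sum = (-3) + 6 + (-15) + 36 + (-87) + 210 = 147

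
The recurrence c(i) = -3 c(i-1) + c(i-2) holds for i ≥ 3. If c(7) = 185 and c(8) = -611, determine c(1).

Rearranging, c(i-2) = c(i) + 3 c(i-1).
c(6) = -611 + 3*185 = -56
c(5) = 185 + 3*(-56) = 17
c(4) = -56 + 3*17 = -5
c(3) = 17 + 3*(-5) = 2
c(2) = -5 + 3*2 = 1
c(1) = 2 + 3*1 = 5

5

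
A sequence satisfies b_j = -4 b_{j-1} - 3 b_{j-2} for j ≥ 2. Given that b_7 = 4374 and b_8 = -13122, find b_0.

Rearranging, b_{j-2} = (b_j + 4 b_{j-1}) / -3.
b_6 = (-13122 + 4(4374)) / -3 = 4374/-3 = -1458
b_5 = (4374 + 4(-1458)) / -3 = -1458/-3 = 486
b_4 = (-1458 + 4(486)) / -3 = 486/-3 = -162
b_3 = (486 + 4(-162)) / -3 = -162/-3 = 54
b_2 = (-162 + 4(54)) / -3 = 54/-3 = -18
b_1 = (54 + 4(-18)) / -3 = -18/-3 = 6
b_0 = (-18 + 4(6)) / -3 = 6/-3 = -2

-2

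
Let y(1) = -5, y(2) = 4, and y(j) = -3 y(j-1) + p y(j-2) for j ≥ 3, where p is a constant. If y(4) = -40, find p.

-4

y(3) = -12 - 5p
y(4) = 36 + 19p
So 36 + 19p = -40, giving p = -4.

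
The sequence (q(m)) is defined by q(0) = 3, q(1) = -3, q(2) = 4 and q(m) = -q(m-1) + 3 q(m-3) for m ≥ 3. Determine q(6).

-11

q(3) = -4 + 3(3) = 5
q(4) = -5 + 3(-3) = -14
q(5) = -(-14) + 3(4) = 26
q(6) = -26 + 3(5) = -11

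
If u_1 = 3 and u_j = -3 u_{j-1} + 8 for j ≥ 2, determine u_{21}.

3486784403

The fixed point is 8/(1 + 3) = 2, so u_j - 2 = -3(u_{j-1} - 2).
Hence u_j = 1·(-3)^{j-1} + 2.
u_{21} = 1·(-3)^{20} + 2 = 1·3486784401 + 2 = 3486784403.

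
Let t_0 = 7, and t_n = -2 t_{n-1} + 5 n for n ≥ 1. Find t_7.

t_1 = -2(7) + 5 = -9
t_2 = -2(-9) + 10 = 28
t_3 = -2(28) + 15 = -41
t_4 = -2(-41) + 20 = 102
t_5 = -2(102) + 25 = -179
t_6 = -2(-179) + 30 = 388
t_7 = -2(388) + 35 = -741

-741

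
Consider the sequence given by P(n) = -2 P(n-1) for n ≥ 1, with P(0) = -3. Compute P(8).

-768

P(1) = -2*(-3) = 6
P(2) = -2*6 = -12
P(3) = -2*(-12) = 24
P(4) = -2*24 = -48
P(5) = -2*(-48) = 96
P(6) = -2*96 = -192
P(7) = -2*(-192) = 384
P(8) = -2*384 = -768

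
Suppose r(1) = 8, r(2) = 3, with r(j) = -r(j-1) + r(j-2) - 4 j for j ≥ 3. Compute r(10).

r(3) = -3 + 8 - 12 = -7
r(4) = -(-7) + 3 - 16 = -6
r(5) = -(-6) + (-7) - 20 = -21
r(6) = -(-21) + (-6) - 24 = -9
r(7) = -(-9) + (-21) - 28 = -40
r(8) = -(-40) + (-9) - 32 = -1
r(9) = -(-1) + (-40) - 36 = -75
r(10) = -(-75) + (-1) - 40 = 34

34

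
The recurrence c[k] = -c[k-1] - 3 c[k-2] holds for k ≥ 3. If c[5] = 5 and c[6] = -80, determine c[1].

Rearranging, c[k-2] = (c[k] + c[k-1]) / -3.
c[4] = (-80 + 5) / -3 = -75/-3 = 25
c[3] = (5 + 25) / -3 = 30/-3 = -10
c[2] = (25 + (-10)) / -3 = 15/-3 = -5
c[1] = (-10 + (-5)) / -3 = -15/-3 = 5

5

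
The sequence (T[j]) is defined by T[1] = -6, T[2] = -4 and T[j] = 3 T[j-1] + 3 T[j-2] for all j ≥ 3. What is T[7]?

T[3] = 3*(-4) + 3*(-6) = -30
T[4] = 3*(-30) + 3*(-4) = -102
T[5] = 3*(-102) + 3*(-30) = -396
T[6] = 3*(-396) + 3*(-102) = -1494
T[7] = 3*(-1494) + 3*(-396) = -5670

-5670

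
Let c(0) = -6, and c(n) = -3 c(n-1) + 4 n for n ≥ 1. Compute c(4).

c(1) = -3(-6) + 4 = 22
c(2) = -3(22) + 8 = -58
c(3) = -3(-58) + 12 = 186
c(4) = -3(186) + 16 = -542

-542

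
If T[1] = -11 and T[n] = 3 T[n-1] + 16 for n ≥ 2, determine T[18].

-387420497

The fixed point is 16/(1 - 3) = -8, so T[n] + 8 = 3(T[n-1] + 8).
Hence T[n] = -3·3^{n-1} - 8.
T[18] = -3·3^{17} - 8 = -3·129140163 - 8 = -387420497.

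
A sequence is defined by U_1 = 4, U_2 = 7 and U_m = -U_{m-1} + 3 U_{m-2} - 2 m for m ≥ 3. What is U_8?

U_3 = -7 + 3·4 - 6 = -1
U_4 = -(-1) + 3·7 - 8 = 14
U_5 = -14 + 3·(-1) - 10 = -27
U_6 = -(-27) + 3·14 - 12 = 57
U_7 = -57 + 3·(-27) - 14 = -152
U_8 = -(-152) + 3·57 - 16 = 307

307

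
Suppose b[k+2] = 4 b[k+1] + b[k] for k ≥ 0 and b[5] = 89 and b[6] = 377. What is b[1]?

Rearranging, b[k-2] = b[k] - 4 b[k-1].
b[4] = 377 - 4·89 = 21
b[3] = 89 - 4·21 = 5
b[2] = 21 - 4·5 = 1
b[1] = 5 - 4·1 = 1

1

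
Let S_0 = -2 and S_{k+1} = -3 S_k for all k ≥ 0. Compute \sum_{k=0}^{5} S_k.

S_1 = -3*(-2) = 6
S_2 = -3*6 = -18
S_3 = -3*(-18) = 54
S_4 = -3*54 = -162
S_5 = -3*(-162) = 486
Sum = (-2) + 6 + (-18) + 54 + (-162) + 486 = 364

364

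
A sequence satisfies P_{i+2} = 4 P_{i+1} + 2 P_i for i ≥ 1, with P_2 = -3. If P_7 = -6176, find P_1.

-2

Let P_1 = y.
P_3 = -12 + 2y
P_4 = -54 + 8y
P_5 = -240 + 36y
P_6 = -1068 + 160y
P_7 = -4752 + 712y
So -4752 + 712y = -6176, giving y = -2.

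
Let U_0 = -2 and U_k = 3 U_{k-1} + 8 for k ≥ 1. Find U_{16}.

86093438

The fixed point is 8/(1 - 3) = -4, so U_k + 4 = 3(U_{k-1} + 4).
Hence U_k = 2·3^k - 4.
U_{16} = 2·3^{16} - 4 = 2·43046721 - 4 = 86093438.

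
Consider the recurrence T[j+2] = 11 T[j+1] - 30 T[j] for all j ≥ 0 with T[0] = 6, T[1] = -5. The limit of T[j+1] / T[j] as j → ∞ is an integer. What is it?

The characteristic equation is r^2 - 11r + 30 = 0, which factors as (r - 6)(r - 5) = 0.
So the roots are 6 and 5. Since |6| > |5| and the coefficient of 6^j is non-zero, the ratio tends to 6.

6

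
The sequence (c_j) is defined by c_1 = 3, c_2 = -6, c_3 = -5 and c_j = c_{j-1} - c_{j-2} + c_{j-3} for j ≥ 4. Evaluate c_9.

3

c_4 = (-5) - (-6) + 3 = 4
c_5 = 4 - (-5) + (-6) = 3
c_6 = 3 - 4 + (-5) = -6
c_7 = (-6) - 3 + 4 = -5
c_8 = (-5) - (-6) + 3 = 4
c_9 = 4 - (-5) + (-6) = 3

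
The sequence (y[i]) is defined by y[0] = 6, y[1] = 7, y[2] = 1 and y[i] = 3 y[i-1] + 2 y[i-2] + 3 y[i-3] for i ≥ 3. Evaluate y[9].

y[3] = 3·1 + 2·7 + 3·6 = 35
y[4] = 3·35 + 2·1 + 3·7 = 128
y[5] = 3·128 + 2·35 + 3·1 = 457
y[6] = 3·457 + 2·128 + 3·35 = 1732
y[7] = 3·1732 + 2·457 + 3·128 = 6494
y[8] = 3·6494 + 2·1732 + 3·457 = 24317
y[9] = 3·24317 + 2·6494 + 3·1732 = 91135

91135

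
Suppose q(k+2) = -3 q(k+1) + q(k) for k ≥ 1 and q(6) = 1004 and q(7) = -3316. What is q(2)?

Rearranging, q(k-2) = q(k) + 3 q(k-1).
q(5) = -3316 + 3(1004) = -304
q(4) = 1004 + 3(-304) = 92
q(3) = -304 + 3(92) = -28
q(2) = 92 + 3(-28) = 8

8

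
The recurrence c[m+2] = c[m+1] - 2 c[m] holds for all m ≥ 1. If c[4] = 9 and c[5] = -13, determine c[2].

Rearranging, c[m-2] = (c[m] - c[m-1]) / -2.
c[3] = (-13 - 9) / -2 = -22/-2 = 11
c[2] = (9 - 11) / -2 = -2/-2 = 1

1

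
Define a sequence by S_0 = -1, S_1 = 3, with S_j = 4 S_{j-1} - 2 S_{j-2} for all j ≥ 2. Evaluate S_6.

2008

S_2 = 4·3 - 2·(-1) = 14
S_3 = 4·14 - 2·3 = 50
S_4 = 4·50 - 2·14 = 172
S_5 = 4·172 - 2·50 = 588
S_6 = 4·588 - 2·172 = 2008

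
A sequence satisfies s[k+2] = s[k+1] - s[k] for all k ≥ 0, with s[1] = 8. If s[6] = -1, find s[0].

-1

Let s[0] = v.
s[2] = 8 - v
s[3] = -v
s[4] = -8
s[5] = -8 + v
s[6] = v
So v = -1, giving v = -1.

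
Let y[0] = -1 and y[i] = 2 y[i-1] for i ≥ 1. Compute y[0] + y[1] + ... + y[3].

-15

y[1] = 2(-1) = -2
y[2] = 2(-2) = -4
y[3] = 2(-4) = -8
Sum = (-1) + (-2) + (-4) + (-8) = -15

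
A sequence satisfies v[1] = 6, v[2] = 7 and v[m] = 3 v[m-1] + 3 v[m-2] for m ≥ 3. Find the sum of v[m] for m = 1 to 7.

10342

v[3] = 3·7 + 3·6 = 39
v[4] = 3·39 + 3·7 = 138
v[5] = 3·138 + 3·39 = 531
v[6] = 3·531 + 3·138 = 2007
v[7] = 3·2007 + 3·531 = 7614
Sum = 6 + 7 + 39 + 138 + 531 + 2007 + 7614 = 10342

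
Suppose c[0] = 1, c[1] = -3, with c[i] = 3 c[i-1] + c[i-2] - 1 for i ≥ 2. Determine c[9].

-40615

c[2] = 3*(-3) + 1 - 1 = -9
c[3] = 3*(-9) + (-3) - 1 = -31
c[4] = 3*(-31) + (-9) - 1 = -103
c[5] = 3*(-103) + (-31) - 1 = -341
c[6] = 3*(-341) + (-103) - 1 = -1127
c[7] = 3*(-1127) + (-341) - 1 = -3723
c[8] = 3*(-3723) + (-1127) - 1 = -12297
c[9] = 3*(-12297) + (-3723) - 1 = -40615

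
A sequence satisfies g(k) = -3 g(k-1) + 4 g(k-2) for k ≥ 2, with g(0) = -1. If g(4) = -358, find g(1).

6

Let g(1) = v.
g(2) = -4 - 3v
g(3) = 12 + 13v
g(4) = -52 - 51v
So -52 - 51v = -358, giving v = 6.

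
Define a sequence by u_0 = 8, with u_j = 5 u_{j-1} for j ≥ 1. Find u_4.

u_1 = 5(8) = 40
u_2 = 5(40) = 200
u_3 = 5(200) = 1000
u_4 = 5(1000) = 5000

5000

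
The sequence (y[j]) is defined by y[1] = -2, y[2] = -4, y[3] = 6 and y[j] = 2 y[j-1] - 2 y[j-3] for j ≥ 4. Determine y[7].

104

y[4] = 2·6 - 2·(-2) = 16
y[5] = 2·16 - 2·(-4) = 40
y[6] = 2·40 - 2·6 = 68
y[7] = 2·68 - 2·16 = 104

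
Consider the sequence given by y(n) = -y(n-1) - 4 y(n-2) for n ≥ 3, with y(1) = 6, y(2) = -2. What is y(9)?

-550

y(3) = -(-2) - 4(6) = -22
y(4) = -(-22) - 4(-2) = 30
y(5) = -30 - 4(-22) = 58
y(6) = -58 - 4(30) = -178
y(7) = -(-178) - 4(58) = -54
y(8) = -(-54) - 4(-178) = 766
y(9) = -766 - 4(-54) = -550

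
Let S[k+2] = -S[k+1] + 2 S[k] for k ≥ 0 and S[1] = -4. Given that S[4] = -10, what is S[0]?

Let S[0] = z.
S[2] = 4 + 2z
S[3] = -12 - 2z
S[4] = 20 + 6z
So 20 + 6z = -10, giving z = -5.

-5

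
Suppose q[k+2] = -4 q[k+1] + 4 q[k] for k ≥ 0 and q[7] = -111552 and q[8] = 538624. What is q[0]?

Rearranging, q[k-2] = (q[k] + 4 q[k-1]) / 4.
q[6] = (538624 + 4*(-111552)) / 4 = 92416/4 = 23104
q[5] = (-111552 + 4*23104) / 4 = -19136/4 = -4784
q[4] = (23104 + 4*(-4784)) / 4 = 3968/4 = 992
q[3] = (-4784 + 4*992) / 4 = -816/4 = -204
q[2] = (992 + 4*(-204)) / 4 = 176/4 = 44
q[1] = (-204 + 4*44) / 4 = -28/4 = -7
q[0] = (44 + 4*(-7)) / 4 = 16/4 = 4

4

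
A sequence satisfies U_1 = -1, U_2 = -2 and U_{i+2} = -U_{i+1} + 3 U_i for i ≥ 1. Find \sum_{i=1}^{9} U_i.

U_3 = -(-2) + 3·(-1) = -1
U_4 = -(-1) + 3·(-2) = -5
U_5 = -(-5) + 3·(-1) = 2
U_6 = -2 + 3·(-5) = -17
U_7 = -(-17) + 3·2 = 23
U_8 = -23 + 3·(-17) = -74
U_9 = -(-74) + 3·23 = 143
Sum = (-1) + (-2) + (-1) + (-5) + 2 + (-17) + 23 + (-74) + 143 = 68

68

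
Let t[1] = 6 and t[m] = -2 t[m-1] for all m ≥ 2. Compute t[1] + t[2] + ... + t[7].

258

t[2] = -2·6 = -12
t[3] = -2·(-12) = 24
t[4] = -2·24 = -48
t[5] = -2·(-48) = 96
t[6] = -2·96 = -192
t[7] = -2·(-192) = 384
Sum = 6 + (-12) + 24 + (-48) + 96 + (-192) + 384 = 258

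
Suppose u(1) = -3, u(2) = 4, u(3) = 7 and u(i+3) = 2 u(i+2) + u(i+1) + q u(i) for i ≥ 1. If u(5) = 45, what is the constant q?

-1

u(4) = 18 - 3q
u(5) = 43 - 2q
So 43 - 2q = 45, giving q = -1.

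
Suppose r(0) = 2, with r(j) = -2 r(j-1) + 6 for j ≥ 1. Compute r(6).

r(1) = -2*2 + 6 = 2
r(2) = -2*2 + 6 = 2
r(3) = -2*2 + 6 = 2
r(4) = -2*2 + 6 = 2
r(5) = -2*2 + 6 = 2
r(6) = -2*2 + 6 = 2

2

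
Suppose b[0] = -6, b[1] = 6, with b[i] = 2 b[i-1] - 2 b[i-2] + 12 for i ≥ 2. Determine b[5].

b[2] = 2*6 - 2*(-6) + 12 = 36
b[3] = 2*36 - 2*6 + 12 = 72
b[4] = 2*72 - 2*36 + 12 = 84
b[5] = 2*84 - 2*72 + 12 = 36

36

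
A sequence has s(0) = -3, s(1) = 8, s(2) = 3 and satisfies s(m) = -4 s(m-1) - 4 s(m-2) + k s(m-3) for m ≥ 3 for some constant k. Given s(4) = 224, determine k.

3

s(3) = -44 - 3k
s(4) = 164 + 20k
So 164 + 20k = 224, giving k = 3.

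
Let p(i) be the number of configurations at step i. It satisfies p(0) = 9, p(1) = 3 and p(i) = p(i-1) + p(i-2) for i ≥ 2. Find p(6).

69

p(2) = 3 + 9 = 12
p(3) = 12 + 3 = 15
p(4) = 15 + 12 = 27
p(5) = 27 + 15 = 42
p(6) = 42 + 27 = 69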